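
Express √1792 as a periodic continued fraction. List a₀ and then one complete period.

a₀ = ⌊√1792⌋ = 42.
With m₀=0, d₀=1 and mₖ₊₁ = dₖaₖ − mₖ, dₖ₊₁ = (n − mₖ₊₁²)/dₖ, aₖ₊₁ = ⌊(a₀+mₖ₊₁)/dₖ₊₁⌋:
  k=1: m=42, d=28, a=3
  k=2: m=42, d=1, a=84
d=1 and a=2a₀=84 at k=2, so the next step gives (m, d) = (42, 28) again — its k=1 value — and the period has length 2.

[42; 3, 84]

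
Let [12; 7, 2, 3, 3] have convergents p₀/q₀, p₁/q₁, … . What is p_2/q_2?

182/15

Using pₖ = aₖpₖ₋₁ + pₖ₋₂, qₖ = aₖqₖ₋₁ + qₖ₋₂ (with p₋₁=1, p₋₂=0, q₋₁=0, q₋₂=1):
  k=0: a=12, p=12, q=1
  k=1: a=7, p=85, q=7
  k=2: a=2, p=182, q=15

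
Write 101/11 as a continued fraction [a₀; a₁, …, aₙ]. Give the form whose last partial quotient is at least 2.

101 = 9*11 + 2
11 = 5*2 + 1
2 = 2*1 + 0  (stop)
So 101/11 = [9; 5, 2].

[9; 5, 2]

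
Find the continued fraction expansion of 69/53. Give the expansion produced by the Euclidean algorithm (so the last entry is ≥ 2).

69 = 1×53 + 16
53 = 3×16 + 5
16 = 3×5 + 1
5 = 5×1 + 0  (stop)
So 69/53 = [1; 3, 3, 5].

[1; 3, 3, 5]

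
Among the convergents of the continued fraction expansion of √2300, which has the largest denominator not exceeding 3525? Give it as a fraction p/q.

√2300 = [47; 1, 22, 1, 94, …] (period length 4).
Convergents:
  p_0/q_0 = 47/1
  p_1/q_1 = 48/1
  p_2/q_2 = 1103/23
  p_3/q_3 = 1151/24
  p_4/q_4 = 109297/2279
  p_5/q_5 = 110448/2303
  p_6/q_6 = 2539153/52945
q_5 = 2303 ≤ 3525 < 52945 = q_6, so the answer is 110448/2303.

110448/2303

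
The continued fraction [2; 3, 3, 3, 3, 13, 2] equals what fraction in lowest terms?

6929/3009

Using pₖ = aₖpₖ₋₁ + pₖ₋₂ and qₖ = aₖqₖ₋₁ + qₖ₋₂:
  k=0: a=2, p=2, q=1
  k=1: a=3, p=7, q=3
  k=2: a=3, p=23, q=10
  k=3: a=3, p=76, q=33
  k=4: a=3, p=251, q=109
  k=5: a=13, p=3339, q=1450
  k=6: a=2, p=6929, q=3009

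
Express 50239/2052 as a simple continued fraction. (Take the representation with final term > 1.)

50239 = 24*2052 + 991
2052 = 2*991 + 70
991 = 14*70 + 11
70 = 6*11 + 4
11 = 2*4 + 3
4 = 1*3 + 1
3 = 3*1 + 0  (stop)
So 50239/2052 = [24; 2, 14, 6, 2, 1, 3].

[24; 2, 14, 6, 2, 1, 3]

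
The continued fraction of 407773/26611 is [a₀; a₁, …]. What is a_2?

407773 = 15·26611 + 8608   →  a_0 = 15
26611 = 3·8608 + 787   →  a_1 = 3
8608 = 10·787 + 738   →  a_2 = 10

10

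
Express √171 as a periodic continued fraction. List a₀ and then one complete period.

[13; 13, 26]

a₀ = ⌊√171⌋ = 13.
With m₀=0, d₀=1 and mₖ₊₁ = dₖaₖ − mₖ, dₖ₊₁ = (n − mₖ₊₁²)/dₖ, aₖ₊₁ = ⌊(a₀+mₖ₊₁)/dₖ₊₁⌋:
  k=1: m=13, d=2, a=13
  k=2: m=13, d=1, a=26
d=1 and a=2a₀=26 at k=2, so the next step gives (m, d) = (13, 2) again — its k=1 value — and the period has length 2.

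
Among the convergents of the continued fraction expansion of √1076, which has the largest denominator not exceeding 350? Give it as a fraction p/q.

10792/329

√1076 = [32; 1, 4, 16, 4, 1, 64, …] (period length 6).
Convergents:
  p_0/q_0 = 32/1
  p_1/q_1 = 33/1
  p_2/q_2 = 164/5
  p_3/q_3 = 2657/81
  p_4/q_4 = 10792/329
  p_5/q_5 = 13449/410
q_4 = 329 ≤ 350 < 410 = q_5, so the answer is 10792/329.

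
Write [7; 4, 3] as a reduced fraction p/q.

94/13

Fold from the inside: start with 3/1.
  4 + 1/3 = 13/3
  7 + 3/13 = 94/13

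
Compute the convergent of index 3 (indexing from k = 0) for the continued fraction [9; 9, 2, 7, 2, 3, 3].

Using pₖ = aₖpₖ₋₁ + pₖ₋₂, qₖ = aₖqₖ₋₁ + qₖ₋₂ (with p₋₁=1, p₋₂=0, q₋₁=0, q₋₂=1):
  k=0: a=9, p=9, q=1
  k=1: a=9, p=82, q=9
  k=2: a=2, p=173, q=19
  k=3: a=7, p=1293, q=142

1293/142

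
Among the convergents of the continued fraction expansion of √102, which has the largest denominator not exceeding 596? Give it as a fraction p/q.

√102 = [10; 10, 20, …] (period length 2).
Convergents:
  p_0/q_0 = 10/1
  p_1/q_1 = 101/10
  p_2/q_2 = 2030/201
  p_3/q_3 = 20401/2020
q_2 = 201 ≤ 596 < 2020 = q_3, so the answer is 2030/201.

2030/201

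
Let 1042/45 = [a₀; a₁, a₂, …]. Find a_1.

1042 = 23·45 + 7   →  a_0 = 23
45 = 6·7 + 3   →  a_1 = 6

6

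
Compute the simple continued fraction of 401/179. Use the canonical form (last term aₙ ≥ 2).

[2; 4, 6, 7]

401 = 2·179 + 43
179 = 4·43 + 7
43 = 6·7 + 1
7 = 7·1 + 0  (stop)
So 401/179 = [2; 4, 6, 7].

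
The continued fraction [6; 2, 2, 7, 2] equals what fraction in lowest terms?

506/79

Using pₖ = aₖpₖ₋₁ + pₖ₋₂ and qₖ = aₖqₖ₋₁ + qₖ₋₂:
  k=0: a=6, p=6, q=1
  k=1: a=2, p=13, q=2
  k=2: a=2, p=32, q=5
  k=3: a=7, p=237, q=37
  k=4: a=2, p=506, q=79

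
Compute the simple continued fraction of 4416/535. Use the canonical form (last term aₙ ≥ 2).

[8; 3, 1, 14, 9]

4416 = 8*535 + 136
535 = 3*136 + 127
136 = 1*127 + 9
127 = 14*9 + 1
9 = 9*1 + 0  (stop)
So 4416/535 = [8; 3, 1, 14, 9].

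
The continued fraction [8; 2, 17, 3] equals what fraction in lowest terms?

Fold from the inside: start with 3/1.
  17 + 1/3 = 52/3
  2 + 3/52 = 107/52
  8 + 52/107 = 908/107

908/107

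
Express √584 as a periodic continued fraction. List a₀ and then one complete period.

[24; 6, 48]

a₀ = ⌊√584⌋ = 24.
With m₀=0, d₀=1 and mₖ₊₁ = dₖaₖ − mₖ, dₖ₊₁ = (n − mₖ₊₁²)/dₖ, aₖ₊₁ = ⌊(a₀+mₖ₊₁)/dₖ₊₁⌋:
  k=1: m=24, d=8, a=6
  k=2: m=24, d=1, a=48
d=1 and a=2a₀=48 at k=2, so the next step gives (m, d) = (24, 8) again — its k=1 value — and the period has length 2.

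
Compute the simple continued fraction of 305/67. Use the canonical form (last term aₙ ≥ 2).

[4; 1, 1, 4, 3, 2]

305 = 4·67 + 37
67 = 1·37 + 30
37 = 1·30 + 7
30 = 4·7 + 2
7 = 3·2 + 1
2 = 2·1 + 0  (stop)
So 305/67 = [4; 1, 1, 4, 3, 2].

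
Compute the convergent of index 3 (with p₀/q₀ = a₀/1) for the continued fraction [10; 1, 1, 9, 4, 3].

200/19

Using pₖ = aₖpₖ₋₁ + pₖ₋₂, qₖ = aₖqₖ₋₁ + qₖ₋₂ (with p₋₁=1, p₋₂=0, q₋₁=0, q₋₂=1):
  k=0: a=10, p=10, q=1
  k=1: a=1, p=11, q=1
  k=2: a=1, p=21, q=2
  k=3: a=9, p=200, q=19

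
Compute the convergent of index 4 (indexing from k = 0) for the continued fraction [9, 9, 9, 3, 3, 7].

7716/847

Using pₖ = aₖpₖ₋₁ + pₖ₋₂, qₖ = aₖqₖ₋₁ + qₖ₋₂ (with p₋₁=1, p₋₂=0, q₋₁=0, q₋₂=1):
  k=0: a=9, p=9, q=1
  k=1: a=9, p=82, q=9
  k=2: a=9, p=747, q=82
  k=3: a=3, p=2323, q=255
  k=4: a=3, p=7716, q=847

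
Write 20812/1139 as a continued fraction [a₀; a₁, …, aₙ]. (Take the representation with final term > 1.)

20812 = 18×1139 + 310
1139 = 3×310 + 209
310 = 1×209 + 101
209 = 2×101 + 7
101 = 14×7 + 3
7 = 2×3 + 1
3 = 3×1 + 0  (stop)
So 20812/1139 = [18; 3, 1, 2, 14, 2, 3].

[18; 3, 1, 2, 14, 2, 3]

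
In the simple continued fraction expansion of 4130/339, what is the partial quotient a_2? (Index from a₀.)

2

4130 = 12·339 + 62   →  a_0 = 12
339 = 5·62 + 29   →  a_1 = 5
62 = 2·29 + 4   →  a_2 = 2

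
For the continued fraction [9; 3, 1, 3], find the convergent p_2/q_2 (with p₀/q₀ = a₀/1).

37/4

Using pₖ = aₖpₖ₋₁ + pₖ₋₂, qₖ = aₖqₖ₋₁ + qₖ₋₂ (with p₋₁=1, p₋₂=0, q₋₁=0, q₋₂=1):
  k=0: a=9, p=9, q=1
  k=1: a=3, p=28, q=3
  k=2: a=1, p=37, q=4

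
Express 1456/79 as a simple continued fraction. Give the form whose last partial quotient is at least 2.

[18; 2, 3, 11]

1456 = 18×79 + 34
79 = 2×34 + 11
34 = 3×11 + 1
11 = 11×1 + 0  (stop)
So 1456/79 = [18; 2, 3, 11].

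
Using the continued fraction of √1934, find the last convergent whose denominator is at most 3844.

168301/3827

√1934 = [43; 1, 42, 1, 86, …] (period length 4).
Convergents:
  p_0/q_0 = 43/1
  p_1/q_1 = 44/1
  p_2/q_2 = 1891/43
  p_3/q_3 = 1935/44
  p_4/q_4 = 168301/3827
  p_5/q_5 = 170236/3871
q_4 = 3827 ≤ 3844 < 3871 = q_5, so the answer is 168301/3827.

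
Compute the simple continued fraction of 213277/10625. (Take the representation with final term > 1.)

[20; 13, 1, 2, 14, 18]

213277 = 20·10625 + 777
10625 = 13·777 + 524
777 = 1·524 + 253
524 = 2·253 + 18
253 = 14·18 + 1
18 = 18·1 + 0  (stop)
So 213277/10625 = [20; 13, 1, 2, 14, 18].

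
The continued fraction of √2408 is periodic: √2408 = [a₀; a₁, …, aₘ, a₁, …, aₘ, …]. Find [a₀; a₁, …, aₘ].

a₀ = ⌊√2408⌋ = 49.

[49; 14, 98]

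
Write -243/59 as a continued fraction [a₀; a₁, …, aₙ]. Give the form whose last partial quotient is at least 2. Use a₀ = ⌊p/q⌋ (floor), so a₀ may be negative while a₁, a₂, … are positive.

-243 = -5×59 + 52
59 = 1×52 + 7
52 = 7×7 + 3
7 = 2×3 + 1
3 = 3×1 + 0  (stop)
So -243/59 = [-5; 1, 7, 2, 3].

[-5; 1, 7, 2, 3]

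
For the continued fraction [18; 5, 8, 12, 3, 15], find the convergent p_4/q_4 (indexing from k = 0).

Using pₖ = aₖpₖ₋₁ + pₖ₋₂, qₖ = aₖqₖ₋₁ + qₖ₋₂ (with p₋₁=1, p₋₂=0, q₋₁=0, q₋₂=1):
  k=0: a=18, p=18, q=1
  k=1: a=5, p=91, q=5
  k=2: a=8, p=746, q=41
  k=3: a=12, p=9043, q=497
  k=4: a=3, p=27875, q=1532

27875/1532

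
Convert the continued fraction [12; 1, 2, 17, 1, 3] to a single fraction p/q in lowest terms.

2750/217

Using pₖ = aₖpₖ₋₁ + pₖ₋₂ and qₖ = aₖqₖ₋₁ + qₖ₋₂:
  k=0: a=12, p=12, q=1
  k=1: a=1, p=13, q=1
  k=2: a=2, p=38, q=3
  k=3: a=17, p=659, q=52
  k=4: a=1, p=697, q=55
  k=5: a=3, p=2750, q=217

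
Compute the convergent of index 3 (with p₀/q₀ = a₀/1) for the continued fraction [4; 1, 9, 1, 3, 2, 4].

Using pₖ = aₖpₖ₋₁ + pₖ₋₂, qₖ = aₖqₖ₋₁ + qₖ₋₂ (with p₋₁=1, p₋₂=0, q₋₁=0, q₋₂=1):
  k=0: a=4, p=4, q=1
  k=1: a=1, p=5, q=1
  k=2: a=9, p=49, q=10
  k=3: a=1, p=54, q=11

54/11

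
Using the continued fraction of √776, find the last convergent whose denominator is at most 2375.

√776 = [27; 1, 5, 1, 54, …] (period length 4).
Convergents:
  p_0/q_0 = 27/1
  p_1/q_1 = 28/1
  p_2/q_2 = 167/6
  p_3/q_3 = 195/7
  p_4/q_4 = 10697/384
  p_5/q_5 = 10892/391
  p_6/q_6 = 65157/2339
  p_7/q_7 = 76049/2730
q_6 = 2339 ≤ 2375 < 2730 = q_7, so the answer is 65157/2339.

65157/2339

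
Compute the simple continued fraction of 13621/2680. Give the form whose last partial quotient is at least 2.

13621 = 5×2680 + 221
2680 = 12×221 + 28
221 = 7×28 + 25
28 = 1×25 + 3
25 = 8×3 + 1
3 = 3×1 + 0  (stop)
So 13621/2680 = [5; 12, 7, 1, 8, 3].

[5; 12, 7, 1, 8, 3]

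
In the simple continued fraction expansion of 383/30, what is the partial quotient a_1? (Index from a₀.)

1

383 = 12·30 + 23   →  a_0 = 12
30 = 1·23 + 7   →  a_1 = 1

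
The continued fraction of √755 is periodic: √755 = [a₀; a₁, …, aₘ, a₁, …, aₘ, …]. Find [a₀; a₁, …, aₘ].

a₀ = ⌊√755⌋ = 27.
With m₀=0, d₀=1 and mₖ₊₁ = dₖaₖ − mₖ, dₖ₊₁ = (n − mₖ₊₁²)/dₖ, aₖ₊₁ = ⌊(a₀+mₖ₊₁)/dₖ₊₁⌋:
  k=1: m=27, d=26, a=2
  k=2: m=25, d=5, a=10
  k=3: m=25, d=26, a=2
  k=4: m=27, d=1, a=54
d=1 and a=2a₀=54 at k=4, so the next step gives (m, d) = (27, 26) again — its k=1 value — and the period has length 4.

[27; 2, 10, 2, 54]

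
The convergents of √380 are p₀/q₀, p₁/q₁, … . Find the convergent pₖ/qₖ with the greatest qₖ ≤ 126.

1501/77

√380 = [19; 2, 38, …] (period length 2).
Convergents:
  p_0/q_0 = 19/1
  p_1/q_1 = 39/2
  p_2/q_2 = 1501/77
  p_3/q_3 = 3041/156
q_2 = 77 ≤ 126 < 156 = q_3, so the answer is 1501/77.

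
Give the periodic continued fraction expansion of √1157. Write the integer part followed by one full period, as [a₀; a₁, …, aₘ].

a₀ = ⌊√1157⌋ = 34.
With m₀=0, d₀=1 and mₖ₊₁ = dₖaₖ − mₖ, dₖ₊₁ = (n − mₖ₊₁²)/dₖ, aₖ₊₁ = ⌊(a₀+mₖ₊₁)/dₖ₊₁⌋:
  k=1: m=34, d=1, a=68
d=1 and a=2a₀=68 at k=1, so the next step gives (m, d) = (34, 1) again — its k=1 value — and the period has length 1.

[34; 68]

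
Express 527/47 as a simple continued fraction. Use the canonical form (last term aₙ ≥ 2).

527 = 11×47 + 10
47 = 4×10 + 7
10 = 1×7 + 3
7 = 2×3 + 1
3 = 3×1 + 0  (stop)
So 527/47 = [11; 4, 1, 2, 3].

[11; 4, 1, 2, 3]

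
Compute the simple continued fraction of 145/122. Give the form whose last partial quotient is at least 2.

145 = 1*122 + 23
122 = 5*23 + 7
23 = 3*7 + 2
7 = 3*2 + 1
2 = 2*1 + 0  (stop)
So 145/122 = [1; 5, 3, 3, 2].

[1; 5, 3, 3, 2]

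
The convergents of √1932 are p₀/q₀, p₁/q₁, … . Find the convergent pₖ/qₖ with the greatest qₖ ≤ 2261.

85052/1935

√1932 = [43; 1, 20, 1, 86, …] (period length 4).
Convergents:
  p_0/q_0 = 43/1
  p_1/q_1 = 44/1
  p_2/q_2 = 923/21
  p_3/q_3 = 967/22
  p_4/q_4 = 84085/1913
  p_5/q_5 = 85052/1935
  p_6/q_6 = 1785125/40613
q_5 = 1935 ≤ 2261 < 40613 = q_6, so the answer is 85052/1935.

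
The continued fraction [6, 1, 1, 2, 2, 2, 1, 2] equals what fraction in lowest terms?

731/111

Using pₖ = aₖpₖ₋₁ + pₖ₋₂ and qₖ = aₖqₖ₋₁ + qₖ₋₂:
  k=0: a=6, p=6, q=1
  k=1: a=1, p=7, q=1
  k=2: a=1, p=13, q=2
  k=3: a=2, p=33, q=5
  k=4: a=2, p=79, q=12
  k=5: a=2, p=191, q=29
  k=6: a=1, p=270, q=41
  k=7: a=2, p=731, q=111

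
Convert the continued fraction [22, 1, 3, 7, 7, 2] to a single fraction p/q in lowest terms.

Fold from the inside: start with 2/1.
  7 + 1/2 = 15/2
  7 + 2/15 = 107/15
  3 + 15/107 = 336/107
  1 + 107/336 = 443/336
  22 + 336/443 = 10082/443

10082/443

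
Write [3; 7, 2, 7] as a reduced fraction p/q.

Using pₖ = aₖpₖ₋₁ + pₖ₋₂ and qₖ = aₖqₖ₋₁ + qₖ₋₂:
  k=0: a=3, p=3, q=1
  k=1: a=7, p=22, q=7
  k=2: a=2, p=47, q=15
  k=3: a=7, p=351, q=112

351/112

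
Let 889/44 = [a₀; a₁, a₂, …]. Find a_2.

1

889 = 20·44 + 9   →  a_0 = 20
44 = 4·9 + 8   →  a_1 = 4
9 = 1·8 + 1   →  a_2 = 1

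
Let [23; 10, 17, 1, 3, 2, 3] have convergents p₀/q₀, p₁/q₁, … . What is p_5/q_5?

Using pₖ = aₖpₖ₋₁ + pₖ₋₂, qₖ = aₖqₖ₋₁ + qₖ₋₂ (with p₋₁=1, p₋₂=0, q₋₁=0, q₋₂=1):
  k=0: a=23, p=23, q=1
  k=1: a=10, p=231, q=10
  k=2: a=17, p=3950, q=171
  k=3: a=1, p=4181, q=181
  k=4: a=3, p=16493, q=714
  k=5: a=2, p=37167, q=1609

37167/1609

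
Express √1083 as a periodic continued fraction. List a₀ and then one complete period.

[32; 1, 9, 1, 64]

a₀ = ⌊√1083⌋ = 32.
With m₀=0, d₀=1 and mₖ₊₁ = dₖaₖ − mₖ, dₖ₊₁ = (n − mₖ₊₁²)/dₖ, aₖ₊₁ = ⌊(a₀+mₖ₊₁)/dₖ₊₁⌋:
  k=1: m=32, d=59, a=1
  k=2: m=27, d=6, a=9
  k=3: m=27, d=59, a=1
  k=4: m=32, d=1, a=64
d=1 and a=2a₀=64 at k=4, so the next step gives (m, d) = (32, 59) again — its k=1 value — and the period has length 4.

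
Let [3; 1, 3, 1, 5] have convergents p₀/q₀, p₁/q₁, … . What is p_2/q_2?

15/4

Using pₖ = aₖpₖ₋₁ + pₖ₋₂, qₖ = aₖqₖ₋₁ + qₖ₋₂ (with p₋₁=1, p₋₂=0, q₋₁=0, q₋₂=1):
  k=0: a=3, p=3, q=1
  k=1: a=1, p=4, q=1
  k=2: a=3, p=15, q=4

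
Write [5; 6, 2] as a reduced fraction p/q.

67/13

Fold from the inside: start with 2/1.
  6 + 1/2 = 13/2
  5 + 2/13 = 67/13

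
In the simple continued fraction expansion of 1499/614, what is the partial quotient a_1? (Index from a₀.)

2

1499 = 2·614 + 271   →  a_0 = 2
614 = 2·271 + 72   →  a_1 = 2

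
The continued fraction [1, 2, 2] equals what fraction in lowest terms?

7/5

Using pₖ = aₖpₖ₋₁ + pₖ₋₂ and qₖ = aₖqₖ₋₁ + qₖ₋₂:
  k=0: a=1, p=1, q=1
  k=1: a=2, p=3, q=2
  k=2: a=2, p=7, q=5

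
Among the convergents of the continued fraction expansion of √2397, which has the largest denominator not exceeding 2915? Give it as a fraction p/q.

√2397 = [48; 1, 23, 2, 23, 1, 96, …] (period length 6).
Convergents:
  p_0/q_0 = 48/1
  p_1/q_1 = 49/1
  p_2/q_2 = 1175/24
  p_3/q_3 = 2399/49
  p_4/q_4 = 56352/1151
  p_5/q_5 = 58751/1200
  p_6/q_6 = 5696448/116351
q_5 = 1200 ≤ 2915 < 116351 = q_6, so the answer is 58751/1200.

58751/1200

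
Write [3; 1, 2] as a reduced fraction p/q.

Fold from the inside: start with 2/1.
  1 + 1/2 = 3/2
  3 + 2/3 = 11/3

11/3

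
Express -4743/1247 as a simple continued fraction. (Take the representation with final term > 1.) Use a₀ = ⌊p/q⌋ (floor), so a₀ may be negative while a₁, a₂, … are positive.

[-4; 5, 11, 7, 3]

-4743 = -4·1247 + 245
1247 = 5·245 + 22
245 = 11·22 + 3
22 = 7·3 + 1
3 = 3·1 + 0  (stop)
So -4743/1247 = [-4; 5, 11, 7, 3].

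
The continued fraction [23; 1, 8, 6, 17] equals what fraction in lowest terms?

22553/944

Using pₖ = aₖpₖ₋₁ + pₖ₋₂ and qₖ = aₖqₖ₋₁ + qₖ₋₂:
  k=0: a=23, p=23, q=1
  k=1: a=1, p=24, q=1
  k=2: a=8, p=215, q=9
  k=3: a=6, p=1314, q=55
  k=4: a=17, p=22553, q=944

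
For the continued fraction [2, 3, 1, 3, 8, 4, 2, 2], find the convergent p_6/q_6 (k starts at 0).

2597/1146

Using pₖ = aₖpₖ₋₁ + pₖ₋₂, qₖ = aₖqₖ₋₁ + qₖ₋₂ (with p₋₁=1, p₋₂=0, q₋₁=0, q₋₂=1):
  k=0: a=2, p=2, q=1
  k=1: a=3, p=7, q=3
  k=2: a=1, p=9, q=4
  k=3: a=3, p=34, q=15
  k=4: a=8, p=281, q=124
  k=5: a=4, p=1158, q=511
  k=6: a=2, p=2597, q=1146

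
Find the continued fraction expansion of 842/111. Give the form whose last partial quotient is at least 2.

842 = 7×111 + 65
111 = 1×65 + 46
65 = 1×46 + 19
46 = 2×19 + 8
19 = 2×8 + 3
8 = 2×3 + 2
3 = 1×2 + 1
2 = 2×1 + 0  (stop)
So 842/111 = [7; 1, 1, 2, 2, 2, 1, 2].

[7; 1, 1, 2, 2, 2, 1, 2]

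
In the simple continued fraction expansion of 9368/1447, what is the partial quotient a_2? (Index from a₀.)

9368 = 6·1447 + 686   →  a_0 = 6
1447 = 2·686 + 75   →  a_1 = 2
686 = 9·75 + 11   →  a_2 = 9

9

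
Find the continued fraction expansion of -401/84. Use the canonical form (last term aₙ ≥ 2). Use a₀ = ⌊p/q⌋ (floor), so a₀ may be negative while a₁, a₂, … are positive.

[-5; 4, 2, 2, 1, 2]

-401 = -5*84 + 19
84 = 4*19 + 8
19 = 2*8 + 3
8 = 2*3 + 2
3 = 1*2 + 1
2 = 2*1 + 0  (stop)
So -401/84 = [-5; 4, 2, 2, 1, 2].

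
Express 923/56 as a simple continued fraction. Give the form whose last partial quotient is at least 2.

[16; 2, 13, 2]

923 = 16×56 + 27
56 = 2×27 + 2
27 = 13×2 + 1
2 = 2×1 + 0  (stop)
So 923/56 = [16; 2, 13, 2].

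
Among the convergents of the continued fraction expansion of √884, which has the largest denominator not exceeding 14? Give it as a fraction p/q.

327/11

√884 = [29; 1, 2, 1, 2, 1, 2, 1, 58, …] (period length 8).
Convergents:
  p_0/q_0 = 29/1
  p_1/q_1 = 30/1
  p_2/q_2 = 89/3
  p_3/q_3 = 119/4
  p_4/q_4 = 327/11
  p_5/q_5 = 446/15
q_4 = 11 ≤ 14 < 15 = q_5, so the answer is 327/11.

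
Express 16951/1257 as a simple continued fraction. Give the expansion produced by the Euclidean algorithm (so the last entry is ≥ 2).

[13; 2, 16, 2, 18]

16951 = 13·1257 + 610
1257 = 2·610 + 37
610 = 16·37 + 18
37 = 2·18 + 1
18 = 18·1 + 0  (stop)
So 16951/1257 = [13; 2, 16, 2, 18].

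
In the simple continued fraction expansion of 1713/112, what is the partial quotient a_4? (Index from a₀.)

1

1713 = 15·112 + 33   →  a_0 = 15
112 = 3·33 + 13   →  a_1 = 3
33 = 2·13 + 7   →  a_2 = 2
13 = 1·7 + 6   →  a_3 = 1
7 = 1·6 + 1   →  a_4 = 1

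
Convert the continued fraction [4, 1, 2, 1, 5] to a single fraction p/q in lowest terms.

109/23

Using pₖ = aₖpₖ₋₁ + pₖ₋₂ and qₖ = aₖqₖ₋₁ + qₖ₋₂:
  k=0: a=4, p=4, q=1
  k=1: a=1, p=5, q=1
  k=2: a=2, p=14, q=3
  k=3: a=1, p=19, q=4
  k=4: a=5, p=109, q=23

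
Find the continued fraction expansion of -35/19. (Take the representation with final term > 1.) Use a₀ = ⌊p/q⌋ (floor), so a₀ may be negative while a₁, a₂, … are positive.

-35 = -2×19 + 3
19 = 6×3 + 1
3 = 3×1 + 0  (stop)
So -35/19 = [-2; 6, 3].

[-2; 6, 3]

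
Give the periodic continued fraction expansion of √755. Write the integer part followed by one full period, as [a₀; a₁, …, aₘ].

[27; 2, 10, 2, 54]

a₀ = ⌊√755⌋ = 27.
With m₀=0, d₀=1 and mₖ₊₁ = dₖaₖ − mₖ, dₖ₊₁ = (n − mₖ₊₁²)/dₖ, aₖ₊₁ = ⌊(a₀+mₖ₊₁)/dₖ₊₁⌋:
  k=1: m=27, d=26, a=2
  k=2: m=25, d=5, a=10
  k=3: m=25, d=26, a=2
  k=4: m=27, d=1, a=54
d=1 and a=2a₀=54 at k=4, so the next step gives (m, d) = (27, 26) again — its k=1 value — and the period has length 4.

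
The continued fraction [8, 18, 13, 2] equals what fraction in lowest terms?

Using pₖ = aₖpₖ₋₁ + pₖ₋₂ and qₖ = aₖqₖ₋₁ + qₖ₋₂:
  k=0: a=8, p=8, q=1
  k=1: a=18, p=145, q=18
  k=2: a=13, p=1893, q=235
  k=3: a=2, p=3931, q=488

3931/488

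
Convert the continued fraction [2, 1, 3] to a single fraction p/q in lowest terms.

Fold from the inside: start with 3/1.
  1 + 1/3 = 4/3
  2 + 3/4 = 11/4

11/4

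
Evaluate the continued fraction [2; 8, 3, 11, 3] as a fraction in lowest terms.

1853/874

Fold from the inside: start with 3/1.
  11 + 1/3 = 34/3
  3 + 3/34 = 105/34
  8 + 34/105 = 874/105
  2 + 105/874 = 1853/874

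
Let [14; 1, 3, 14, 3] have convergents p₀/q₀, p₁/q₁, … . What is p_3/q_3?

Using pₖ = aₖpₖ₋₁ + pₖ₋₂, qₖ = aₖqₖ₋₁ + qₖ₋₂ (with p₋₁=1, p₋₂=0, q₋₁=0, q₋₂=1):
  k=0: a=14, p=14, q=1
  k=1: a=1, p=15, q=1
  k=2: a=3, p=59, q=4
  k=3: a=14, p=841, q=57

841/57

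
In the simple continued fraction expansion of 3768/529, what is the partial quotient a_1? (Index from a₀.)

8

3768 = 7·529 + 65   →  a_0 = 7
529 = 8·65 + 9   →  a_1 = 8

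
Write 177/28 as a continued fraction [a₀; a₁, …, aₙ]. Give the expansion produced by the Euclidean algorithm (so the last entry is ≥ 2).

[6; 3, 9]

177 = 6×28 + 9
28 = 3×9 + 1
9 = 9×1 + 0  (stop)
So 177/28 = [6; 3, 9].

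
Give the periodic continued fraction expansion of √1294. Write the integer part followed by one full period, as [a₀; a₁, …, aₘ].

a₀ = ⌊√1294⌋ = 35.
With m₀=0, d₀=1 and mₖ₊₁ = dₖaₖ − mₖ, dₖ₊₁ = (n − mₖ₊₁²)/dₖ, aₖ₊₁ = ⌊(a₀+mₖ₊₁)/dₖ₊₁⌋:
  k=1: m=35, d=69, a=1
  k=2: m=34, d=2, a=34
  k=3: m=34, d=69, a=1
  k=4: m=35, d=1, a=70
d=1 and a=2a₀=70 at k=4, so the next step gives (m, d) = (35, 69) again — its k=1 value — and the period has length 4.

[35; 1, 34, 1, 70]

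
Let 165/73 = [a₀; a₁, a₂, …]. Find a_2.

1

165 = 2·73 + 19   →  a_0 = 2
73 = 3·19 + 16   →  a_1 = 3
19 = 1·16 + 3   →  a_2 = 1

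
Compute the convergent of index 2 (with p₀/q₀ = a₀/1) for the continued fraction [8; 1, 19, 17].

Using pₖ = aₖpₖ₋₁ + pₖ₋₂, qₖ = aₖqₖ₋₁ + qₖ₋₂ (with p₋₁=1, p₋₂=0, q₋₁=0, q₋₂=1):
  k=0: a=8, p=8, q=1
  k=1: a=1, p=9, q=1
  k=2: a=19, p=179, q=20

179/20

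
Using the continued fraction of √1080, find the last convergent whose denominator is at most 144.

√1080 = [32; 1, 6, 3, 6, 1, 64, …] (period length 6).
Convergents:
  p_0/q_0 = 32/1
  p_1/q_1 = 33/1
  p_2/q_2 = 230/7
  p_3/q_3 = 723/22
  p_4/q_4 = 4568/139
  p_5/q_5 = 5291/161
q_4 = 139 ≤ 144 < 161 = q_5, so the answer is 4568/139.

4568/139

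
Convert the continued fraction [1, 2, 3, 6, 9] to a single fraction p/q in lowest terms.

577/403

Using pₖ = aₖpₖ₋₁ + pₖ₋₂ and qₖ = aₖqₖ₋₁ + qₖ₋₂:
  k=0: a=1, p=1, q=1
  k=1: a=2, p=3, q=2
  k=2: a=3, p=10, q=7
  k=3: a=6, p=63, q=44
  k=4: a=9, p=577, q=403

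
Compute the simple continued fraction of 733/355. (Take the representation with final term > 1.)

733 = 2·355 + 23
355 = 15·23 + 10
23 = 2·10 + 3
10 = 3·3 + 1
3 = 3·1 + 0  (stop)
So 733/355 = [2; 15, 2, 3, 3].

[2; 15, 2, 3, 3]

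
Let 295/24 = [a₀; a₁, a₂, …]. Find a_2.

295 = 12·24 + 7   →  a_0 = 12
24 = 3·7 + 3   →  a_1 = 3
7 = 2·3 + 1   →  a_2 = 2

2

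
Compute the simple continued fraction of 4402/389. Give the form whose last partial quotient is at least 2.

[11; 3, 6, 6, 1, 2]

4402 = 11×389 + 123
389 = 3×123 + 20
123 = 6×20 + 3
20 = 6×3 + 2
3 = 1×2 + 1
2 = 2×1 + 0  (stop)
So 4402/389 = [11; 3, 6, 6, 1, 2].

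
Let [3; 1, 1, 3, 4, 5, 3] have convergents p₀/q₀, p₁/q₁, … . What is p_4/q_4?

107/30

Using pₖ = aₖpₖ₋₁ + pₖ₋₂, qₖ = aₖqₖ₋₁ + qₖ₋₂ (with p₋₁=1, p₋₂=0, q₋₁=0, q₋₂=1):
  k=0: a=3, p=3, q=1
  k=1: a=1, p=4, q=1
  k=2: a=1, p=7, q=2
  k=3: a=3, p=25, q=7
  k=4: a=4, p=107, q=30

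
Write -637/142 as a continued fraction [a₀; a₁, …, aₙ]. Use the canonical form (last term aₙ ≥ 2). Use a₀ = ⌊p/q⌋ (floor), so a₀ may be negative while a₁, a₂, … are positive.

[-5; 1, 1, 17, 4]

-637 = -5*142 + 73
142 = 1*73 + 69
73 = 1*69 + 4
69 = 17*4 + 1
4 = 4*1 + 0  (stop)
So -637/142 = [-5; 1, 1, 17, 4].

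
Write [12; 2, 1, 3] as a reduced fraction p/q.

Fold from the inside: start with 3/1.
  1 + 1/3 = 4/3
  2 + 3/4 = 11/4
  12 + 4/11 = 136/11

136/11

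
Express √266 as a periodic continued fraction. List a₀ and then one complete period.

a₀ = ⌊√266⌋ = 16.
With m₀=0, d₀=1 and mₖ₊₁ = dₖaₖ − mₖ, dₖ₊₁ = (n − mₖ₊₁²)/dₖ, aₖ₊₁ = ⌊(a₀+mₖ₊₁)/dₖ₊₁⌋:
  k=1: m=16, d=10, a=3
  k=2: m=14, d=7, a=4
  k=3: m=14, d=10, a=3
  k=4: m=16, d=1, a=32
d=1 and a=2a₀=32 at k=4, so the next step gives (m, d) = (16, 10) again — its k=1 value — and the period has length 4.

[16; 3, 4, 3, 32]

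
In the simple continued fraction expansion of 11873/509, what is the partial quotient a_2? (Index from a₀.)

15

11873 = 23·509 + 166   →  a_0 = 23
509 = 3·166 + 11   →  a_1 = 3
166 = 15·11 + 1   →  a_2 = 15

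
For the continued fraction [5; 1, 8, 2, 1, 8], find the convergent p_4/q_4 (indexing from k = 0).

Using pₖ = aₖpₖ₋₁ + pₖ₋₂, qₖ = aₖqₖ₋₁ + qₖ₋₂ (with p₋₁=1, p₋₂=0, q₋₁=0, q₋₂=1):
  k=0: a=5, p=5, q=1
  k=1: a=1, p=6, q=1
  k=2: a=8, p=53, q=9
  k=3: a=2, p=112, q=19
  k=4: a=1, p=165, q=28

165/28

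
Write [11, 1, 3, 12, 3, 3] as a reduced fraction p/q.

Using pₖ = aₖpₖ₋₁ + pₖ₋₂ and qₖ = aₖqₖ₋₁ + qₖ₋₂:
  k=0: a=11, p=11, q=1
  k=1: a=1, p=12, q=1
  k=2: a=3, p=47, q=4
  k=3: a=12, p=576, q=49
  k=4: a=3, p=1775, q=151
  k=5: a=3, p=5901, q=502

5901/502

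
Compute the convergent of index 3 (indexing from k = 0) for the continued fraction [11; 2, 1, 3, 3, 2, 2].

Using pₖ = aₖpₖ₋₁ + pₖ₋₂, qₖ = aₖqₖ₋₁ + qₖ₋₂ (with p₋₁=1, p₋₂=0, q₋₁=0, q₋₂=1):
  k=0: a=11, p=11, q=1
  k=1: a=2, p=23, q=2
  k=2: a=1, p=34, q=3
  k=3: a=3, p=125, q=11

125/11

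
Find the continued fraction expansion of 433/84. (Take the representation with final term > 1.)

433 = 5·84 + 13
84 = 6·13 + 6
13 = 2·6 + 1
6 = 6·1 + 0  (stop)
So 433/84 = [5; 6, 2, 6].

[5; 6, 2, 6]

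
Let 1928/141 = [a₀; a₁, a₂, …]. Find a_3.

1928 = 13·141 + 95   →  a_0 = 13
141 = 1·95 + 46   →  a_1 = 1
95 = 2·46 + 3   →  a_2 = 2
46 = 15·3 + 1   →  a_3 = 15

15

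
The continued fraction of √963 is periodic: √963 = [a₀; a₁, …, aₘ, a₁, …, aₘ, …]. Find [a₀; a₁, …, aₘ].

[31; 31, 62]

a₀ = ⌊√963⌋ = 31.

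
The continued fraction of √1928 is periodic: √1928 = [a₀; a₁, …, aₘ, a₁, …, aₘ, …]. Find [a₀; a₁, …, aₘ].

a₀ = ⌊√1928⌋ = 43.

[43; 1, 9, 1, 86]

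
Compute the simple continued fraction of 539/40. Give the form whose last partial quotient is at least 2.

539 = 13·40 + 19
40 = 2·19 + 2
19 = 9·2 + 1
2 = 2·1 + 0  (stop)
So 539/40 = [13; 2, 9, 2].

[13; 2, 9, 2]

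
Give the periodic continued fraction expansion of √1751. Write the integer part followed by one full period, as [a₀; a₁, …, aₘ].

[41; 1, 5, 2, 4, 2, 5, 1, 82]

a₀ = ⌊√1751⌋ = 41.
With m₀=0, d₀=1 and mₖ₊₁ = dₖaₖ − mₖ, dₖ₊₁ = (n − mₖ₊₁²)/dₖ, aₖ₊₁ = ⌊(a₀+mₖ₊₁)/dₖ₊₁⌋:
  k=1: m=41, d=70, a=1
  k=2: m=29, d=13, a=5
  k=3: m=36, d=35, a=2
  k=4: m=34, d=17, a=4
  k=5: m=34, d=35, a=2
  k=6: m=36, d=13, a=5
  k=7: m=29, d=70, a=1
  k=8: m=41, d=1, a=82
d=1 and a=2a₀=82 at k=8, so the next step gives (m, d) = (41, 70) again — its k=1 value — and the period has length 8.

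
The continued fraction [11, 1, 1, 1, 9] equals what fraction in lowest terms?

Fold from the inside: start with 9/1.
  1 + 1/9 = 10/9
  1 + 9/10 = 19/10
  1 + 10/19 = 29/19
  11 + 19/29 = 338/29

338/29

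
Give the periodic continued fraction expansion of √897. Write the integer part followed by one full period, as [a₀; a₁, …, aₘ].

[29; 1, 18, 1, 58]

a₀ = ⌊√897⌋ = 29.
With m₀=0, d₀=1 and mₖ₊₁ = dₖaₖ − mₖ, dₖ₊₁ = (n − mₖ₊₁²)/dₖ, aₖ₊₁ = ⌊(a₀+mₖ₊₁)/dₖ₊₁⌋:
  k=1: m=29, d=56, a=1
  k=2: m=27, d=3, a=18
  k=3: m=27, d=56, a=1
  k=4: m=29, d=1, a=58
d=1 and a=2a₀=58 at k=4, so the next step gives (m, d) = (29, 56) again — its k=1 value — and the period has length 4.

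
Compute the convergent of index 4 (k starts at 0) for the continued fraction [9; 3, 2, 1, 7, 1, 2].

716/77

Using pₖ = aₖpₖ₋₁ + pₖ₋₂, qₖ = aₖqₖ₋₁ + qₖ₋₂ (with p₋₁=1, p₋₂=0, q₋₁=0, q₋₂=1):
  k=0: a=9, p=9, q=1
  k=1: a=3, p=28, q=3
  k=2: a=2, p=65, q=7
  k=3: a=1, p=93, q=10
  k=4: a=7, p=716, q=77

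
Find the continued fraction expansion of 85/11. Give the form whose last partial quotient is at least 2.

[7; 1, 2, 1, 2]

85 = 7·11 + 8
11 = 1·8 + 3
8 = 2·3 + 2
3 = 1·2 + 1
2 = 2·1 + 0  (stop)
So 85/11 = [7; 1, 2, 1, 2].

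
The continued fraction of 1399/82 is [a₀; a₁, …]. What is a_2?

2

1399 = 17·82 + 5   →  a_0 = 17
82 = 16·5 + 2   →  a_1 = 16
5 = 2·2 + 1   →  a_2 = 2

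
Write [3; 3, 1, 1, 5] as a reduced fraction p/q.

128/39

Fold from the inside: start with 5/1.
  1 + 1/5 = 6/5
  1 + 5/6 = 11/6
  3 + 6/11 = 39/11
  3 + 11/39 = 128/39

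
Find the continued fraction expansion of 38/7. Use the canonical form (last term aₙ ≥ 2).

[5; 2, 3]

38 = 5×7 + 3
7 = 2×3 + 1
3 = 3×1 + 0  (stop)
So 38/7 = [5; 2, 3].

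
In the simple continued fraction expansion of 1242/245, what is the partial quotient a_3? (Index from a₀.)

1242 = 5·245 + 17   →  a_0 = 5
245 = 14·17 + 7   →  a_1 = 14
17 = 2·7 + 3   →  a_2 = 2
7 = 2·3 + 1   →  a_3 = 2

2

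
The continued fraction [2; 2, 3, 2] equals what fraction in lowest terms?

39/16

Using pₖ = aₖpₖ₋₁ + pₖ₋₂ and qₖ = aₖqₖ₋₁ + qₖ₋₂:
  k=0: a=2, p=2, q=1
  k=1: a=2, p=5, q=2
  k=2: a=3, p=17, q=7
  k=3: a=2, p=39, q=16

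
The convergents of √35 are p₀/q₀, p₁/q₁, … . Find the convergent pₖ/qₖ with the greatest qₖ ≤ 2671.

√35 = [5; 1, 10, …] (period length 2).
Convergents:
  p_0/q_0 = 5/1
  p_1/q_1 = 6/1
  p_2/q_2 = 65/11
  p_3/q_3 = 71/12
  p_4/q_4 = 775/131
  p_5/q_5 = 846/143
  p_6/q_6 = 9235/1561
  p_7/q_7 = 10081/1704
  p_8/q_8 = 110045/18601
q_7 = 1704 ≤ 2671 < 18601 = q_8, so the answer is 10081/1704.

10081/1704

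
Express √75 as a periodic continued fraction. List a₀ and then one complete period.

[8; 1, 1, 1, 16]

a₀ = ⌊√75⌋ = 8.
With m₀=0, d₀=1 and mₖ₊₁ = dₖaₖ − mₖ, dₖ₊₁ = (n − mₖ₊₁²)/dₖ, aₖ₊₁ = ⌊(a₀+mₖ₊₁)/dₖ₊₁⌋:
  k=1: m=8, d=11, a=1
  k=2: m=3, d=6, a=1
  k=3: m=3, d=11, a=1
  k=4: m=8, d=1, a=16
d=1 and a=2a₀=16 at k=4, so the next step gives (m, d) = (8, 11) again — its k=1 value — and the period has length 4.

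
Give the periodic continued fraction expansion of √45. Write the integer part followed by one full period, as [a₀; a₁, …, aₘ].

[6; 1, 2, 2, 2, 1, 12]

a₀ = ⌊√45⌋ = 6.
With m₀=0, d₀=1 and mₖ₊₁ = dₖaₖ − mₖ, dₖ₊₁ = (n − mₖ₊₁²)/dₖ, aₖ₊₁ = ⌊(a₀+mₖ₊₁)/dₖ₊₁⌋:
  k=1: m=6, d=9, a=1
  k=2: m=3, d=4, a=2
  k=3: m=5, d=5, a=2
  k=4: m=5, d=4, a=2
  k=5: m=3, d=9, a=1
  k=6: m=6, d=1, a=12
d=1 and a=2a₀=12 at k=6, so the next step gives (m, d) = (6, 9) again — its k=1 value — and the period has length 6.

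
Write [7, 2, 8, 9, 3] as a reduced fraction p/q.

Using pₖ = aₖpₖ₋₁ + pₖ₋₂ and qₖ = aₖqₖ₋₁ + qₖ₋₂:
  k=0: a=7, p=7, q=1
  k=1: a=2, p=15, q=2
  k=2: a=8, p=127, q=17
  k=3: a=9, p=1158, q=155
  k=4: a=3, p=3601, q=482

3601/482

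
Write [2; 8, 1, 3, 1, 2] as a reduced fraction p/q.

Using pₖ = aₖpₖ₋₁ + pₖ₋₂ and qₖ = aₖqₖ₋₁ + qₖ₋₂:
  k=0: a=2, p=2, q=1
  k=1: a=8, p=17, q=8
  k=2: a=1, p=19, q=9
  k=3: a=3, p=74, q=35
  k=4: a=1, p=93, q=44
  k=5: a=2, p=260, q=123

260/123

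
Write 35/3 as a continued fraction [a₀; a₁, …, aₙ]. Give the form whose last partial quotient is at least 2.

[11; 1, 2]

35 = 11×3 + 2
3 = 1×2 + 1
2 = 2×1 + 0  (stop)
So 35/3 = [11; 1, 2].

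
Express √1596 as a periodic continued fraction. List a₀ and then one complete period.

[39; 1, 18, 1, 78]

a₀ = ⌊√1596⌋ = 39.
With m₀=0, d₀=1 and mₖ₊₁ = dₖaₖ − mₖ, dₖ₊₁ = (n − mₖ₊₁²)/dₖ, aₖ₊₁ = ⌊(a₀+mₖ₊₁)/dₖ₊₁⌋:
  k=1: m=39, d=75, a=1
  k=2: m=36, d=4, a=18
  k=3: m=36, d=75, a=1
  k=4: m=39, d=1, a=78
d=1 and a=2a₀=78 at k=4, so the next step gives (m, d) = (39, 75) again — its k=1 value — and the period has length 4.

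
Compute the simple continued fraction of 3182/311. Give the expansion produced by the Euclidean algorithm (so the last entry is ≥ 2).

3182 = 10*311 + 72
311 = 4*72 + 23
72 = 3*23 + 3
23 = 7*3 + 2
3 = 1*2 + 1
2 = 2*1 + 0  (stop)
So 3182/311 = [10; 4, 3, 7, 1, 2].

[10; 4, 3, 7, 1, 2]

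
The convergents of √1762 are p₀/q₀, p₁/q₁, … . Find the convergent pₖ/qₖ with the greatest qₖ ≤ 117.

√1762 = [41; 1, 40, 1, 82, …] (period length 4).
Convergents:
  p_0/q_0 = 41/1
  p_1/q_1 = 42/1
  p_2/q_2 = 1721/41
  p_3/q_3 = 1763/42
  p_4/q_4 = 146287/3485
q_3 = 42 ≤ 117 < 3485 = q_4, so the answer is 1763/42.

1763/42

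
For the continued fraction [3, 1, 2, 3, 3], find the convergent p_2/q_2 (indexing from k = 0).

11/3

Using pₖ = aₖpₖ₋₁ + pₖ₋₂, qₖ = aₖqₖ₋₁ + qₖ₋₂ (with p₋₁=1, p₋₂=0, q₋₁=0, q₋₂=1):
  k=0: a=3, p=3, q=1
  k=1: a=1, p=4, q=1
  k=2: a=2, p=11, q=3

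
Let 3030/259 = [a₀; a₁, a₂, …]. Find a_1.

1

3030 = 11·259 + 181   →  a_0 = 11
259 = 1·181 + 78   →  a_1 = 1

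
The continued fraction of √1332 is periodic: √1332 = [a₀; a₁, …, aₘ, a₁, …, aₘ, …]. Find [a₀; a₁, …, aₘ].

a₀ = ⌊√1332⌋ = 36.
With m₀=0, d₀=1 and mₖ₊₁ = dₖaₖ − mₖ, dₖ₊₁ = (n − mₖ₊₁²)/dₖ, aₖ₊₁ = ⌊(a₀+mₖ₊₁)/dₖ₊₁⌋:
  k=1: m=36, d=36, a=2
  k=2: m=36, d=1, a=72
d=1 and a=2a₀=72 at k=2, so the next step gives (m, d) = (36, 36) again — its k=1 value — and the period has length 2.

[36; 2, 72]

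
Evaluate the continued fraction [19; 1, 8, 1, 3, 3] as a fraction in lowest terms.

2527/127

Using pₖ = aₖpₖ₋₁ + pₖ₋₂ and qₖ = aₖqₖ₋₁ + qₖ₋₂:
  k=0: a=19, p=19, q=1
  k=1: a=1, p=20, q=1
  k=2: a=8, p=179, q=9
  k=3: a=1, p=199, q=10
  k=4: a=3, p=776, q=39
  k=5: a=3, p=2527, q=127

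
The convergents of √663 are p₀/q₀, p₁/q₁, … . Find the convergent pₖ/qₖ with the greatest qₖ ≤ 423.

√663 = [25; 1, 2, 1, 50, …] (period length 4).
Convergents:
  p_0/q_0 = 25/1
  p_1/q_1 = 26/1
  p_2/q_2 = 77/3
  p_3/q_3 = 103/4
  p_4/q_4 = 5227/203
  p_5/q_5 = 5330/207
  p_6/q_6 = 15887/617
q_5 = 207 ≤ 423 < 617 = q_6, so the answer is 5330/207.

5330/207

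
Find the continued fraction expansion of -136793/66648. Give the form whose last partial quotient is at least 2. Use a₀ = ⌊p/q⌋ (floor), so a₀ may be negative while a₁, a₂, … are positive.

-136793 = -3*66648 + 63151
66648 = 1*63151 + 3497
63151 = 18*3497 + 205
3497 = 17*205 + 12
205 = 17*12 + 1
12 = 12*1 + 0  (stop)
So -136793/66648 = [-3; 1, 18, 17, 17, 12].

[-3; 1, 18, 17, 17, 12]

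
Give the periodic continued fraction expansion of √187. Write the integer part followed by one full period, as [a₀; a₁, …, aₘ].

[13; 1, 2, 13, 2, 1, 26]

a₀ = ⌊√187⌋ = 13.
With m₀=0, d₀=1 and mₖ₊₁ = dₖaₖ − mₖ, dₖ₊₁ = (n − mₖ₊₁²)/dₖ, aₖ₊₁ = ⌊(a₀+mₖ₊₁)/dₖ₊₁⌋:
  k=1: m=13, d=18, a=1
  k=2: m=5, d=9, a=2
  k=3: m=13, d=2, a=13
  k=4: m=13, d=9, a=2
  k=5: m=5, d=18, a=1
  k=6: m=13, d=1, a=26
d=1 and a=2a₀=26 at k=6, so the next step gives (m, d) = (13, 18) again — its k=1 value — and the period has length 6.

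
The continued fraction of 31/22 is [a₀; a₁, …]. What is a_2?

31 = 1·22 + 9   →  a_0 = 1
22 = 2·9 + 4   →  a_1 = 2
9 = 2·4 + 1   →  a_2 = 2

2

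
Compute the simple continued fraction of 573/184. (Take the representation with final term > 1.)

573 = 3·184 + 21
184 = 8·21 + 16
21 = 1·16 + 5
16 = 3·5 + 1
5 = 5·1 + 0  (stop)
So 573/184 = [3; 8, 1, 3, 5].

[3; 8, 1, 3, 5]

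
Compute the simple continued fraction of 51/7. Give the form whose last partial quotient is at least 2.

[7; 3, 2]

51 = 7·7 + 2
7 = 3·2 + 1
2 = 2·1 + 0  (stop)
So 51/7 = [7; 3, 2].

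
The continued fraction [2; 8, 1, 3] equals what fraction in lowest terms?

74/35

Using pₖ = aₖpₖ₋₁ + pₖ₋₂ and qₖ = aₖqₖ₋₁ + qₖ₋₂:
  k=0: a=2, p=2, q=1
  k=1: a=8, p=17, q=8
  k=2: a=1, p=19, q=9
  k=3: a=3, p=74, q=35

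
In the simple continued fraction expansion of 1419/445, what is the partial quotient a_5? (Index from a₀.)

1419 = 3·445 + 84   →  a_0 = 3
445 = 5·84 + 25   →  a_1 = 5
84 = 3·25 + 9   →  a_2 = 3
25 = 2·9 + 7   →  a_3 = 2
9 = 1·7 + 2   →  a_4 = 1
7 = 3·2 + 1   →  a_5 = 3

3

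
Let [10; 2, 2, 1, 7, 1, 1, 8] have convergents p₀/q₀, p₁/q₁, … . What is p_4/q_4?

563/54

Using pₖ = aₖpₖ₋₁ + pₖ₋₂, qₖ = aₖqₖ₋₁ + qₖ₋₂ (with p₋₁=1, p₋₂=0, q₋₁=0, q₋₂=1):
  k=0: a=10, p=10, q=1
  k=1: a=2, p=21, q=2
  k=2: a=2, p=52, q=5
  k=3: a=1, p=73, q=7
  k=4: a=7, p=563, q=54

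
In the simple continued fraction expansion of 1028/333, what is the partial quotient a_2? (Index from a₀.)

1028 = 3·333 + 29   →  a_0 = 3
333 = 11·29 + 14   →  a_1 = 11
29 = 2·14 + 1   →  a_2 = 2

2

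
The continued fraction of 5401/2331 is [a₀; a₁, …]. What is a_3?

2

5401 = 2·2331 + 739   →  a_0 = 2
2331 = 3·739 + 114   →  a_1 = 3
739 = 6·114 + 55   →  a_2 = 6
114 = 2·55 + 4   →  a_3 = 2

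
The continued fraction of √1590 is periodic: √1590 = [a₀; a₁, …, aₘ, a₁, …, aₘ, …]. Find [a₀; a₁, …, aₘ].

a₀ = ⌊√1590⌋ = 39.
With m₀=0, d₀=1 and mₖ₊₁ = dₖaₖ − mₖ, dₖ₊₁ = (n − mₖ₊₁²)/dₖ, aₖ₊₁ = ⌊(a₀+mₖ₊₁)/dₖ₊₁⌋:
  k=1: m=39, d=69, a=1
  k=2: m=30, d=10, a=6
  k=3: m=30, d=69, a=1
  k=4: m=39, d=1, a=78
d=1 and a=2a₀=78 at k=4, so the next step gives (m, d) = (39, 69) again — its k=1 value — and the period has length 4.

[39; 1, 6, 1, 78]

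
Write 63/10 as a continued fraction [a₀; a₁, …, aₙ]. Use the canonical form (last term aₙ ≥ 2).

63 = 6*10 + 3
10 = 3*3 + 1
3 = 3*1 + 0  (stop)
So 63/10 = [6; 3, 3].

[6; 3, 3]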